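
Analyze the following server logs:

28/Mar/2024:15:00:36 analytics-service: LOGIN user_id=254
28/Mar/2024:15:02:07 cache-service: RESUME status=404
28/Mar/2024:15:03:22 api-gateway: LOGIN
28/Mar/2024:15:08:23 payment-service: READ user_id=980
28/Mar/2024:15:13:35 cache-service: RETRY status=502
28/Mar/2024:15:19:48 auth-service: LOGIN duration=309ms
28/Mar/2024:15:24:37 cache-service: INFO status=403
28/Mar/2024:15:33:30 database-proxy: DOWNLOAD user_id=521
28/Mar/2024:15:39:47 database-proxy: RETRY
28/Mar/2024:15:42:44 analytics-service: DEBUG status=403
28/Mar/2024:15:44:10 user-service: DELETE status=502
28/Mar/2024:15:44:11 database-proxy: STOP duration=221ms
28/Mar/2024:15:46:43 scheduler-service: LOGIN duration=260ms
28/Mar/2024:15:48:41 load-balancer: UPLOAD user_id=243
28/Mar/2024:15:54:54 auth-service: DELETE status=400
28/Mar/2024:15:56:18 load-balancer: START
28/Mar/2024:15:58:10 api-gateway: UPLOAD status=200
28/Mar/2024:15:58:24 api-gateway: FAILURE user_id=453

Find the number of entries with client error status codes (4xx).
4

To find matching entries:

1. Pattern to match: client error status codes (4xx)
2. Scan each log entry for the pattern
3. Count matches: 4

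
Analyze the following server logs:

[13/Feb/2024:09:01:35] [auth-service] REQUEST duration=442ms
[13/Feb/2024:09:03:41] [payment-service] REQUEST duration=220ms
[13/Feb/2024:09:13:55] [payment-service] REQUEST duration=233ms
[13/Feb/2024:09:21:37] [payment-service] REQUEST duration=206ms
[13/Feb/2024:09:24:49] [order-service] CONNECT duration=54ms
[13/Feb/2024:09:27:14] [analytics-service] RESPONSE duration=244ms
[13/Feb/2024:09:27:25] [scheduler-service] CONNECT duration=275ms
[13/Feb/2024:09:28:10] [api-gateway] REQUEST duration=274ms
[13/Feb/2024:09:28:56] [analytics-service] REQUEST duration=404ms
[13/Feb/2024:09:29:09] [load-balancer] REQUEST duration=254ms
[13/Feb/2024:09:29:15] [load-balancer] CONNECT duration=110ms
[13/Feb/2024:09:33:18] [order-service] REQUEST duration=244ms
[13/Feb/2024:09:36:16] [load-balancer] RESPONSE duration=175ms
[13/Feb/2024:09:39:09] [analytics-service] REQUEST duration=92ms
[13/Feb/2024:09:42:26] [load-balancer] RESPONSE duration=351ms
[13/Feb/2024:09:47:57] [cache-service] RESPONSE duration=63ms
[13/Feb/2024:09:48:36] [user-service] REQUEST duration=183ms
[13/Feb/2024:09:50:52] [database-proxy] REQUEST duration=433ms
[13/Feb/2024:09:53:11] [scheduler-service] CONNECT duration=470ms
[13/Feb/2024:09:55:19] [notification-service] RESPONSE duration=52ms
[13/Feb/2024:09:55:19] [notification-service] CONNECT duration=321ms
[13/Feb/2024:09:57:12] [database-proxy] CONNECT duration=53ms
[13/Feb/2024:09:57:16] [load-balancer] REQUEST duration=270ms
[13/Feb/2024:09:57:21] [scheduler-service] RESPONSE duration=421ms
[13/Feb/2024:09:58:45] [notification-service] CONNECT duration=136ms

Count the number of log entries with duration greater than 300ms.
7

To count timeouts:

1. Threshold: 300ms
2. Extract duration from each log entry
3. Count entries where duration > 300
4. Timeout count: 7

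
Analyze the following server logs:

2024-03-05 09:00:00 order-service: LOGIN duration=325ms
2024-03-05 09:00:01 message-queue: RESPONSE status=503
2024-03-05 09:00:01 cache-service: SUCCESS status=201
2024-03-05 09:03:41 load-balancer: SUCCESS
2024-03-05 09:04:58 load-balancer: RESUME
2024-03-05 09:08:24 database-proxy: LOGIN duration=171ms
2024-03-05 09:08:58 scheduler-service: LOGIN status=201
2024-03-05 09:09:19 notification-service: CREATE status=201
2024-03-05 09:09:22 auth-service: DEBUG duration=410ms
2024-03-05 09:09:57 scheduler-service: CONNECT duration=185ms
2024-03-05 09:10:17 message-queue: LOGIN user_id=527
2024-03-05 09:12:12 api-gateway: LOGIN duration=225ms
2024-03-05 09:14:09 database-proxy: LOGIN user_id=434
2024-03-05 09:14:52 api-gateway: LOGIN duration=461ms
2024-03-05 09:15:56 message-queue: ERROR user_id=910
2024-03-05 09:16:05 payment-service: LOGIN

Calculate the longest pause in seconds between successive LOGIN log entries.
504

To find the longest gap:

1. Extract all LOGIN events in chronological order
2. Calculate time differences between consecutive events
3. Find the maximum difference
4. Longest gap: 504 seconds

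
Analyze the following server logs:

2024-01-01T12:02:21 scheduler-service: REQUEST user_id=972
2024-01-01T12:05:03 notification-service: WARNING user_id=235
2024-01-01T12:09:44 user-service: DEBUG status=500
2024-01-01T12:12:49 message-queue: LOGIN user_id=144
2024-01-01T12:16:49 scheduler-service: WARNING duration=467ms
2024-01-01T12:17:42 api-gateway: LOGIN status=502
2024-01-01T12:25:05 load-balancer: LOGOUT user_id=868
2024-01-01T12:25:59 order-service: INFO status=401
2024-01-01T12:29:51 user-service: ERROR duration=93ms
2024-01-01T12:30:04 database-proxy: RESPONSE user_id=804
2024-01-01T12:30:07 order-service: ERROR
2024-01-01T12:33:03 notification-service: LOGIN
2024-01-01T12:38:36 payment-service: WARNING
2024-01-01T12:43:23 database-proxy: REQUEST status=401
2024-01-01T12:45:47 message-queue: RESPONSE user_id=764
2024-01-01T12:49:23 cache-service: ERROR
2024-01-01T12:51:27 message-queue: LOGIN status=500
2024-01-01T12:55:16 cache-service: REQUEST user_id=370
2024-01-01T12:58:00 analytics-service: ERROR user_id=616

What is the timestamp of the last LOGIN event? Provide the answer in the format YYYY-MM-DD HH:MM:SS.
2024-01-01 12:51:27

To find the last event:

1. Filter for all LOGIN events
2. Sort by timestamp
3. Select the last one
4. Timestamp: 2024-01-01 12:51:27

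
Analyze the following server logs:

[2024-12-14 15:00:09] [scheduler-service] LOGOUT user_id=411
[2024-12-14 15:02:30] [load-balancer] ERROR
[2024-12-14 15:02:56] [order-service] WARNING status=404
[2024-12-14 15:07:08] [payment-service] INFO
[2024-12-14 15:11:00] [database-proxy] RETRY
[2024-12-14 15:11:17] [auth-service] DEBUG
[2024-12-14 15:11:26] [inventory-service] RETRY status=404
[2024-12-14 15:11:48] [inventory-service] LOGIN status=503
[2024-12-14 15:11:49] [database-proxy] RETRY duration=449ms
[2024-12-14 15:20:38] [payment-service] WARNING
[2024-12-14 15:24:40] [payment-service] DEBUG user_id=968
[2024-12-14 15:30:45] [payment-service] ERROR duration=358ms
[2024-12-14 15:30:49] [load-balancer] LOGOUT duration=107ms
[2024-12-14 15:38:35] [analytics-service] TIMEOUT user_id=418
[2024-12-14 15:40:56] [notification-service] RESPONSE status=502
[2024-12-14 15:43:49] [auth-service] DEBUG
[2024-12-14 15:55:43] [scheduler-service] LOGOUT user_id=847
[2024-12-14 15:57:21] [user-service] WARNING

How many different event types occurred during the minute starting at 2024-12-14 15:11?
3

To count unique event types:

1. Filter events in the minute starting at 2024-12-14 15:11
2. Extract event types from matching entries
3. Count unique types: 3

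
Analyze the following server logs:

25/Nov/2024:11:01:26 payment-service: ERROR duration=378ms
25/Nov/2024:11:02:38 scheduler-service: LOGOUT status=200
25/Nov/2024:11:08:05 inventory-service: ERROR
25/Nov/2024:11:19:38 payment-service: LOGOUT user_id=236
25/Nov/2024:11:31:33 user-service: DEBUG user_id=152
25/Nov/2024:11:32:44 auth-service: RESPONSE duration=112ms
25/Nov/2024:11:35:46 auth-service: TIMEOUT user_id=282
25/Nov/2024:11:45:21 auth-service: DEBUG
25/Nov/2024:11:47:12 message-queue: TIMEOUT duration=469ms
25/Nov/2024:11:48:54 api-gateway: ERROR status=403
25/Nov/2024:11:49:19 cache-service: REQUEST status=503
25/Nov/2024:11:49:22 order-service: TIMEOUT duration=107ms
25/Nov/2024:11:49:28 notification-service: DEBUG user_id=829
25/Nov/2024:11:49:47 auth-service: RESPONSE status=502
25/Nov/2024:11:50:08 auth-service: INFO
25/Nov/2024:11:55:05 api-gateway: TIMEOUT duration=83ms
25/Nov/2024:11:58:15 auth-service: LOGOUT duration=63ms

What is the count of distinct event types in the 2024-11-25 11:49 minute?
4

To count unique event types:

1. Filter events in the minute starting at 2024-11-25 11:49
2. Extract event types from matching entries
3. Count unique types: 4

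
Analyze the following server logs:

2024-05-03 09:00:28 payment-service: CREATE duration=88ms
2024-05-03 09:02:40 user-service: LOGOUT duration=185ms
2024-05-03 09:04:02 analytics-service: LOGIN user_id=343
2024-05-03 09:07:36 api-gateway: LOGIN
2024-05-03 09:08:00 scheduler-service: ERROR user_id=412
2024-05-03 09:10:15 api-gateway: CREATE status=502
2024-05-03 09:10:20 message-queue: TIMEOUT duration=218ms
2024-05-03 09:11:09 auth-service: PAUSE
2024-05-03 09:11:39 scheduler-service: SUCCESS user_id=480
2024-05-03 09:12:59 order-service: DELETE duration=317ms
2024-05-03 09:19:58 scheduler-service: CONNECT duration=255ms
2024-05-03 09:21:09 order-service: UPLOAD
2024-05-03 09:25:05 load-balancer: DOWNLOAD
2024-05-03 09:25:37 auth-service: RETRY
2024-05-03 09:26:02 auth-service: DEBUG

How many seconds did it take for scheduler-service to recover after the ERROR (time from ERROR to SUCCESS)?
219

To calculate recovery time:

1. Find ERROR event for scheduler-service: 2024-05-03 09:08:00
2. Find next SUCCESS event for scheduler-service: 2024-05-03 09:11:39
3. Recovery time: 2024-05-03 09:11:39 - 2024-05-03 09:08:00 = 219 seconds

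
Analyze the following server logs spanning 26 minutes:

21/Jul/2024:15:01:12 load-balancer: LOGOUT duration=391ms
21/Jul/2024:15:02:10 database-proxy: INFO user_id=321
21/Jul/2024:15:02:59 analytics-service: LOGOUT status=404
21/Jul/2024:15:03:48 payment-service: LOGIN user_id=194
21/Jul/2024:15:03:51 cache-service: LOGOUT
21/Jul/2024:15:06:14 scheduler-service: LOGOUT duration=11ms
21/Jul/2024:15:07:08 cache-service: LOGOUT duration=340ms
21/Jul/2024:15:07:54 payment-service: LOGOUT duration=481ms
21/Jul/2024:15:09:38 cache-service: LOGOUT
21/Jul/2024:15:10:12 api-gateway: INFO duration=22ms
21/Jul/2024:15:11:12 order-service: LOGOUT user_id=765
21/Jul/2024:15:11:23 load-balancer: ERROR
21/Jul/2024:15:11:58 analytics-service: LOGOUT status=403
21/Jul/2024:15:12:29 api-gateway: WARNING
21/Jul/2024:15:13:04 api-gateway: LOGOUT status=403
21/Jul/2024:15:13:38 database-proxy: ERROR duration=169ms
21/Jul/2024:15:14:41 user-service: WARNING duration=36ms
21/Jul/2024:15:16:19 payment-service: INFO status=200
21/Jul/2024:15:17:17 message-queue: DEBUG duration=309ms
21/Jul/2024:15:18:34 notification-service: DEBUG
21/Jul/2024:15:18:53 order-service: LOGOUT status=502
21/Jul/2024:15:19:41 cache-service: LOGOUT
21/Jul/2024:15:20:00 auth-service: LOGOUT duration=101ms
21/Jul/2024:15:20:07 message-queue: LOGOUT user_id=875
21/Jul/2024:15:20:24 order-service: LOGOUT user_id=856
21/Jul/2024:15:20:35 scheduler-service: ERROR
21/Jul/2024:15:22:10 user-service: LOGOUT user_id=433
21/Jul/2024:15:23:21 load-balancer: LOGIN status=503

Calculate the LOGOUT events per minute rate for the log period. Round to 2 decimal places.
0.62

To calculate the rate:

1. Count total LOGOUT events: 16
2. Total time period: 26 minutes
3. Rate = 16 / 26 = 0.62 events per minute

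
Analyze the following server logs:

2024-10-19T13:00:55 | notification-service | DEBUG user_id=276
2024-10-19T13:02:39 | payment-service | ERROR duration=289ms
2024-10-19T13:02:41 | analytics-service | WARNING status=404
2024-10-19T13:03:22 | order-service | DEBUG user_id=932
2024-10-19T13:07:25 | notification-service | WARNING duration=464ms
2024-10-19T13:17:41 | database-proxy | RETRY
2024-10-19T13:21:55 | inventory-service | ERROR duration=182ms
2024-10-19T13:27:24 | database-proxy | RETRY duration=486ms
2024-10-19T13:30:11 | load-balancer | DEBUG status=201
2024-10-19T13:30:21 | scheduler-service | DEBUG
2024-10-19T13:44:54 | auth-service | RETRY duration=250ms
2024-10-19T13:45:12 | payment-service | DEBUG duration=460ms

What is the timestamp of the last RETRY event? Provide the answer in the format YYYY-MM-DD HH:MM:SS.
2024-10-19 13:44:54

To find the last event:

1. Filter for all RETRY events
2. Sort by timestamp
3. Select the last one
4. Timestamp: 2024-10-19 13:44:54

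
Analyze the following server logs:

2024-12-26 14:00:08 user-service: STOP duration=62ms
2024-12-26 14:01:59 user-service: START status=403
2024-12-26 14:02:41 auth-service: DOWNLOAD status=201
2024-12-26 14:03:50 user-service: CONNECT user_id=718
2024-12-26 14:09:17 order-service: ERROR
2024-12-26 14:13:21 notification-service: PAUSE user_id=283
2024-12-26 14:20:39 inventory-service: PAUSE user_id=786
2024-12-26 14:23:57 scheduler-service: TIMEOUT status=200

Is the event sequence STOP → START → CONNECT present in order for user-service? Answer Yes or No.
Yes

To verify sequence order:

1. Find all events in sequence STOP → START → CONNECT for user-service
2. Extract their timestamps
3. Check if timestamps are in ascending order
4. Result: Yes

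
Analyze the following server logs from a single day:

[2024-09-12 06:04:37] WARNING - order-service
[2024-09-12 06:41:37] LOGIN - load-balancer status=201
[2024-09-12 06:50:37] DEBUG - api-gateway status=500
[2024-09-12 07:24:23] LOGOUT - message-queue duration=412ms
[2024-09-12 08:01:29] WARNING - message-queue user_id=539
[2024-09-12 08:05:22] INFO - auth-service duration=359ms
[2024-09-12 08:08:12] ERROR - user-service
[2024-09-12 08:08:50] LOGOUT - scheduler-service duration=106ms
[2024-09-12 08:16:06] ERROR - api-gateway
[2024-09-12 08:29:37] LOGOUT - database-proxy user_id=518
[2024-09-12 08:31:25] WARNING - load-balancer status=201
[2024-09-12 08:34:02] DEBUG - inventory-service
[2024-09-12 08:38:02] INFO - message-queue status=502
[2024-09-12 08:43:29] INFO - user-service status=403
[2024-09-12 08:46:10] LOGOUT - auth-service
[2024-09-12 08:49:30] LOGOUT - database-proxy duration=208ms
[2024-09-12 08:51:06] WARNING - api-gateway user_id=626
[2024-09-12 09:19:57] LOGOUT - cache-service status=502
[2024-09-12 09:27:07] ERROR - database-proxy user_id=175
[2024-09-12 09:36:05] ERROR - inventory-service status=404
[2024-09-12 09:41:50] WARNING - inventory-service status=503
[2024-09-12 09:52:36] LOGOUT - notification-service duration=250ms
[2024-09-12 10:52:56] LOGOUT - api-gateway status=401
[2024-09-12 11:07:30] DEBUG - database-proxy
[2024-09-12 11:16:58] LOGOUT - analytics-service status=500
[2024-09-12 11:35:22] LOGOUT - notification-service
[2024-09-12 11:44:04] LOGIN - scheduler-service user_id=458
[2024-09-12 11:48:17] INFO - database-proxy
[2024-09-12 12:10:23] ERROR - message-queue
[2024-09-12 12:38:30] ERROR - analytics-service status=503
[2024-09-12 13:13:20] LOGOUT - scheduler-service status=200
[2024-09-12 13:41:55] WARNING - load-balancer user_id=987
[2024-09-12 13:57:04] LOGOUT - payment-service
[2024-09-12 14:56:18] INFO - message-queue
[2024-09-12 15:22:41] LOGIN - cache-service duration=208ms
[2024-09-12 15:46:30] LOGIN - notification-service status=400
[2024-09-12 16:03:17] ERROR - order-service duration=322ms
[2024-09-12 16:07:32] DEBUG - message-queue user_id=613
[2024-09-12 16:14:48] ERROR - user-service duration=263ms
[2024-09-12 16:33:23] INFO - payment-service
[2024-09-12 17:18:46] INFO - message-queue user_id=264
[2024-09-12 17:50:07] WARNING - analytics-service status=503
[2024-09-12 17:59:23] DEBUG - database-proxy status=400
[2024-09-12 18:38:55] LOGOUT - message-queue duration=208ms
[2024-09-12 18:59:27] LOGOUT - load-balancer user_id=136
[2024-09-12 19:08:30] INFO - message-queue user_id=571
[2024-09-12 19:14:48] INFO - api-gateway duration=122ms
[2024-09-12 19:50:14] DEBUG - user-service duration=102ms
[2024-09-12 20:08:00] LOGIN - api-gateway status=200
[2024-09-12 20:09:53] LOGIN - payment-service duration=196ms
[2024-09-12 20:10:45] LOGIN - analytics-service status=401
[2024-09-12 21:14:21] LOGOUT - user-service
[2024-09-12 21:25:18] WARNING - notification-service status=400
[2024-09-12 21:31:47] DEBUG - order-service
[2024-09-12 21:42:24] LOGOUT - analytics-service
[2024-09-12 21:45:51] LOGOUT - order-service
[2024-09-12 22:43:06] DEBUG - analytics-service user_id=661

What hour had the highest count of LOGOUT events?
8

To find the peak hour:

1. Group all LOGOUT events by hour
2. Count events in each hour
3. Find hour with maximum count
4. Peak hour: 8 (with 4 events)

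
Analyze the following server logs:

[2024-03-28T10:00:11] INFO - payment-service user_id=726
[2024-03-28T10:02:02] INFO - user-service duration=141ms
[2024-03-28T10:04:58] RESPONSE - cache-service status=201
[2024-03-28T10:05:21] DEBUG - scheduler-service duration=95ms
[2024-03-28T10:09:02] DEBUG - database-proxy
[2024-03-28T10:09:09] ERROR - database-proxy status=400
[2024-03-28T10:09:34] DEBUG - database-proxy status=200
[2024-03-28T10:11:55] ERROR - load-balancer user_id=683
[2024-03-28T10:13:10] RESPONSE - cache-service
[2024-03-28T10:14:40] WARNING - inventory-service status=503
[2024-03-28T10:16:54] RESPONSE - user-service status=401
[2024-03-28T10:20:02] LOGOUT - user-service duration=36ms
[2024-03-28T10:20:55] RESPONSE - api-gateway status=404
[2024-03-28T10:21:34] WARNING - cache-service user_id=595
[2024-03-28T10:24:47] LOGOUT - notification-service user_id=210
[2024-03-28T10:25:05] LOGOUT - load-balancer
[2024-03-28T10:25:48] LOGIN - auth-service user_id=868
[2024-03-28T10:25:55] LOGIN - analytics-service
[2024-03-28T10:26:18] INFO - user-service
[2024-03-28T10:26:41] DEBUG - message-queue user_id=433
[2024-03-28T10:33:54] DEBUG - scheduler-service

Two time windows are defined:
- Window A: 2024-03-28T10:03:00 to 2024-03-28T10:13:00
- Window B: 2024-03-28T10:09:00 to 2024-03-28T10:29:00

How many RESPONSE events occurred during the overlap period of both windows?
0

To find overlap events:

1. Window A: 2024-03-28T10:03:00 to 2024-03-28T10:13:00
2. Window B: 2024-03-28T10:09:00 to 2024-03-28T10:29:00
3. Overlap period: 2024-03-28T10:09:00 to 2024-03-28T10:13:00
4. Count RESPONSE events in overlap: 0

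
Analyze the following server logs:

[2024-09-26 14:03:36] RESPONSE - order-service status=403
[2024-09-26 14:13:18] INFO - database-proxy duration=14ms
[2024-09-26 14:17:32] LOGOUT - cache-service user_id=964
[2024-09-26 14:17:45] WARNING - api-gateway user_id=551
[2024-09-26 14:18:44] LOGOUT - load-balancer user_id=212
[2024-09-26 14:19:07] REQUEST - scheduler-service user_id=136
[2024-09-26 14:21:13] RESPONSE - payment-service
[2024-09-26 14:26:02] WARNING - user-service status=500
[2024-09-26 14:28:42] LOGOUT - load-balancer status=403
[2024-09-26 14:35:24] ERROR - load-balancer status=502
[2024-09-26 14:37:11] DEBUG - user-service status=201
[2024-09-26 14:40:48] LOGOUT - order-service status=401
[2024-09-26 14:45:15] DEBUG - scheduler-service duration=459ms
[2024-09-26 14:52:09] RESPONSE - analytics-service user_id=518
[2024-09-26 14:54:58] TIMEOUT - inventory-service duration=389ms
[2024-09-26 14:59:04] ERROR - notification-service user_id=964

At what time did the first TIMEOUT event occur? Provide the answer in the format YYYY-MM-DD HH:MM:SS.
2024-09-26 14:54:58

To find the first event:

1. Filter for all TIMEOUT events
2. Sort by timestamp
3. Select the first one
4. Timestamp: 2024-09-26 14:54:58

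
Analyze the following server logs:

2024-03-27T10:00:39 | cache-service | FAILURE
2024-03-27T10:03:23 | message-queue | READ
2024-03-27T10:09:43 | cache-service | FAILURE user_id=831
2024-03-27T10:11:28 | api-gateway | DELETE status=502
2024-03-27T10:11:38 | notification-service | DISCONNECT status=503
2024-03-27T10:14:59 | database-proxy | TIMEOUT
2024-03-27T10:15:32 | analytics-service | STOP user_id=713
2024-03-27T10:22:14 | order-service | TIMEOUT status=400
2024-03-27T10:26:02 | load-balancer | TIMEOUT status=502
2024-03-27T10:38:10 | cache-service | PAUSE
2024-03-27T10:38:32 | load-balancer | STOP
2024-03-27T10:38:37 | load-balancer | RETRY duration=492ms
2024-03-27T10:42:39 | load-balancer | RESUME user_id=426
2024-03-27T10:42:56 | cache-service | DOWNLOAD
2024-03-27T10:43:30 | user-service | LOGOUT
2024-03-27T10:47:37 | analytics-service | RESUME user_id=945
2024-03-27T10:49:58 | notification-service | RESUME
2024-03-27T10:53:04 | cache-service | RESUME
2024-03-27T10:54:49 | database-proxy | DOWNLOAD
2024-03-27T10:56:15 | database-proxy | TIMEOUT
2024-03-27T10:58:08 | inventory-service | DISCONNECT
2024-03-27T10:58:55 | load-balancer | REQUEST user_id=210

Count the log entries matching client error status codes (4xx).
1

To find matching entries:

1. Pattern to match: client error status codes (4xx)
2. Scan each log entry for the pattern
3. Count matches: 1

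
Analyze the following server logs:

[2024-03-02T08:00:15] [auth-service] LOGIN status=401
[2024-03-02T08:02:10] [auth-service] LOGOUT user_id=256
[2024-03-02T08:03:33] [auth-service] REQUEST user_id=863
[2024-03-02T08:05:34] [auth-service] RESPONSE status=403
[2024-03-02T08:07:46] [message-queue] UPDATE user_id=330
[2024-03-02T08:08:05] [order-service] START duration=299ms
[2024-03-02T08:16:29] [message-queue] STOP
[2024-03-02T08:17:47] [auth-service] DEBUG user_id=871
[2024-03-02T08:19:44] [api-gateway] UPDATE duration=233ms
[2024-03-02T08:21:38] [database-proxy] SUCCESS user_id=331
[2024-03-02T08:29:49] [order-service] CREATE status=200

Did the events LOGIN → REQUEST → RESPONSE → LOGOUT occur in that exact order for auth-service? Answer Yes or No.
No

To verify sequence order:

1. Find all events in sequence LOGIN → REQUEST → RESPONSE → LOGOUT for auth-service
2. Extract their timestamps
3. Check if timestamps are in ascending order
4. Result: No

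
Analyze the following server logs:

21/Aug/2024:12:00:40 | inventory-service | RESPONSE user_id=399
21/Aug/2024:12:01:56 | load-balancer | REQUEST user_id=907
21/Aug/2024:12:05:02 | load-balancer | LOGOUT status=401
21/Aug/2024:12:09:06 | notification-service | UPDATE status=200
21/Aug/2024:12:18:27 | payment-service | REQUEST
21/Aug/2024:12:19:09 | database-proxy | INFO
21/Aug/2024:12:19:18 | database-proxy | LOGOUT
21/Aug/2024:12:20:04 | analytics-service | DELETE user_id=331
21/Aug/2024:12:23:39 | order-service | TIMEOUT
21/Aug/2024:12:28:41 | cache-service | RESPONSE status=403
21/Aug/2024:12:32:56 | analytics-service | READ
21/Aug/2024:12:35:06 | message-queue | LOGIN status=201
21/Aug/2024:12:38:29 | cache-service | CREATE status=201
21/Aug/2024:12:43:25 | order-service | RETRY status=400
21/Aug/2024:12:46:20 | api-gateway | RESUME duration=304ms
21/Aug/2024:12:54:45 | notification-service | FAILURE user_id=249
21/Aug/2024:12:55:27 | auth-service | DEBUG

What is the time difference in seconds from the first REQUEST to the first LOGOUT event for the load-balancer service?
186

To find the time between events:

1. Locate the first REQUEST event for load-balancer: 21/Aug/2024:12:01:56
2. Locate the first LOGOUT event for load-balancer: 21/Aug/2024:12:05:02
3. Calculate the difference: 21/Aug/2024:12:05:02 - 21/Aug/2024:12:01:56 = 186 seconds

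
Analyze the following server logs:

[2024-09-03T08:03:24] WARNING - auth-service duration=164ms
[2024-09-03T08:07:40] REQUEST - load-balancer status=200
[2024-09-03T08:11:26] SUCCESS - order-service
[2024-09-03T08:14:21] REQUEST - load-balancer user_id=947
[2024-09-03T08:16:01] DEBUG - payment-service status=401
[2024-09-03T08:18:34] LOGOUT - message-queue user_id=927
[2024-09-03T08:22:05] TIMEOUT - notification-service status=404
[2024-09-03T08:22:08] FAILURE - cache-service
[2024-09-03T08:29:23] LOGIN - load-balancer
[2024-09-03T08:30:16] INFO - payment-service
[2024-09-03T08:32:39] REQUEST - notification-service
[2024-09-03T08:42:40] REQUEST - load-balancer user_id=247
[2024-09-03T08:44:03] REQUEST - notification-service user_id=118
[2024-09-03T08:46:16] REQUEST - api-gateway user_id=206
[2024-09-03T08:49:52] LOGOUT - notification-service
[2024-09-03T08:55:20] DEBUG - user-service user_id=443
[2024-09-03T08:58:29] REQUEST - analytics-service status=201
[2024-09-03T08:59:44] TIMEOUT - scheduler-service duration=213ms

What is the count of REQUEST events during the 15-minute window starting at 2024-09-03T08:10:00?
1

To count events in the time window:

1. Window boundaries: 2024-09-03T08:10:00 to 2024-09-03T08:25:00
2. Filter for REQUEST events within this window
3. Count matching events: 1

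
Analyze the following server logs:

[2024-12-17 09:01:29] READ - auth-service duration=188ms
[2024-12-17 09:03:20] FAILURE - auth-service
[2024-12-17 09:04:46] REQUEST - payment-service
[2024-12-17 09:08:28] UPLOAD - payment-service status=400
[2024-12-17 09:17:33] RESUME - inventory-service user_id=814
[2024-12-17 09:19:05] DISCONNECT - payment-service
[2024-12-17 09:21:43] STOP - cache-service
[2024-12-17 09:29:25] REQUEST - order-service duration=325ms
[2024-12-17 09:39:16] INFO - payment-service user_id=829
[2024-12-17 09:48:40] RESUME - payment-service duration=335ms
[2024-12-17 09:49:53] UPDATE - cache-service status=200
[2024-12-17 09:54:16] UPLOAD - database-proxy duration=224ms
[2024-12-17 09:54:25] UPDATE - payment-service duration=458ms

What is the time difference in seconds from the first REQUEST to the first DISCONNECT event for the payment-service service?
859

To find the time between events:

1. Locate the first REQUEST event for payment-service: 2024-12-17 09:04:46
2. Locate the first DISCONNECT event for payment-service: 2024-12-17 09:19:05
3. Calculate the difference: 2024-12-17 09:19:05 - 2024-12-17 09:04:46 = 859 seconds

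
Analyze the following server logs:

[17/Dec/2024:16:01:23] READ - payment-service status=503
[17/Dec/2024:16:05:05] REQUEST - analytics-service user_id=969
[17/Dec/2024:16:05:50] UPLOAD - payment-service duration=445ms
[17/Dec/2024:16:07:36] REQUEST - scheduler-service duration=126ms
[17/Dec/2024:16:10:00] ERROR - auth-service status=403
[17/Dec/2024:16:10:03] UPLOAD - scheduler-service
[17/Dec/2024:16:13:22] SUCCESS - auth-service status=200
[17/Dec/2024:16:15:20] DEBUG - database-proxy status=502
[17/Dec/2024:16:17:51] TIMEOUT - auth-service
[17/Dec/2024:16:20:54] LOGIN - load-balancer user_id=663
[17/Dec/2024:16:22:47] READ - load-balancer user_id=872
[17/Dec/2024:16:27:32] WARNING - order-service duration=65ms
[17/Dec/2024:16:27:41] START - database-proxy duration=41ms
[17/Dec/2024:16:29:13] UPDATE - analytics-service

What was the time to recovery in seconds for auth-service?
202

To calculate recovery time:

1. Find ERROR event for auth-service: 17/Dec/2024:16:10:00
2. Find next SUCCESS event for auth-service: 17/Dec/2024:16:13:22
3. Recovery time: 17/Dec/2024:16:13:22 - 17/Dec/2024:16:10:00 = 202 seconds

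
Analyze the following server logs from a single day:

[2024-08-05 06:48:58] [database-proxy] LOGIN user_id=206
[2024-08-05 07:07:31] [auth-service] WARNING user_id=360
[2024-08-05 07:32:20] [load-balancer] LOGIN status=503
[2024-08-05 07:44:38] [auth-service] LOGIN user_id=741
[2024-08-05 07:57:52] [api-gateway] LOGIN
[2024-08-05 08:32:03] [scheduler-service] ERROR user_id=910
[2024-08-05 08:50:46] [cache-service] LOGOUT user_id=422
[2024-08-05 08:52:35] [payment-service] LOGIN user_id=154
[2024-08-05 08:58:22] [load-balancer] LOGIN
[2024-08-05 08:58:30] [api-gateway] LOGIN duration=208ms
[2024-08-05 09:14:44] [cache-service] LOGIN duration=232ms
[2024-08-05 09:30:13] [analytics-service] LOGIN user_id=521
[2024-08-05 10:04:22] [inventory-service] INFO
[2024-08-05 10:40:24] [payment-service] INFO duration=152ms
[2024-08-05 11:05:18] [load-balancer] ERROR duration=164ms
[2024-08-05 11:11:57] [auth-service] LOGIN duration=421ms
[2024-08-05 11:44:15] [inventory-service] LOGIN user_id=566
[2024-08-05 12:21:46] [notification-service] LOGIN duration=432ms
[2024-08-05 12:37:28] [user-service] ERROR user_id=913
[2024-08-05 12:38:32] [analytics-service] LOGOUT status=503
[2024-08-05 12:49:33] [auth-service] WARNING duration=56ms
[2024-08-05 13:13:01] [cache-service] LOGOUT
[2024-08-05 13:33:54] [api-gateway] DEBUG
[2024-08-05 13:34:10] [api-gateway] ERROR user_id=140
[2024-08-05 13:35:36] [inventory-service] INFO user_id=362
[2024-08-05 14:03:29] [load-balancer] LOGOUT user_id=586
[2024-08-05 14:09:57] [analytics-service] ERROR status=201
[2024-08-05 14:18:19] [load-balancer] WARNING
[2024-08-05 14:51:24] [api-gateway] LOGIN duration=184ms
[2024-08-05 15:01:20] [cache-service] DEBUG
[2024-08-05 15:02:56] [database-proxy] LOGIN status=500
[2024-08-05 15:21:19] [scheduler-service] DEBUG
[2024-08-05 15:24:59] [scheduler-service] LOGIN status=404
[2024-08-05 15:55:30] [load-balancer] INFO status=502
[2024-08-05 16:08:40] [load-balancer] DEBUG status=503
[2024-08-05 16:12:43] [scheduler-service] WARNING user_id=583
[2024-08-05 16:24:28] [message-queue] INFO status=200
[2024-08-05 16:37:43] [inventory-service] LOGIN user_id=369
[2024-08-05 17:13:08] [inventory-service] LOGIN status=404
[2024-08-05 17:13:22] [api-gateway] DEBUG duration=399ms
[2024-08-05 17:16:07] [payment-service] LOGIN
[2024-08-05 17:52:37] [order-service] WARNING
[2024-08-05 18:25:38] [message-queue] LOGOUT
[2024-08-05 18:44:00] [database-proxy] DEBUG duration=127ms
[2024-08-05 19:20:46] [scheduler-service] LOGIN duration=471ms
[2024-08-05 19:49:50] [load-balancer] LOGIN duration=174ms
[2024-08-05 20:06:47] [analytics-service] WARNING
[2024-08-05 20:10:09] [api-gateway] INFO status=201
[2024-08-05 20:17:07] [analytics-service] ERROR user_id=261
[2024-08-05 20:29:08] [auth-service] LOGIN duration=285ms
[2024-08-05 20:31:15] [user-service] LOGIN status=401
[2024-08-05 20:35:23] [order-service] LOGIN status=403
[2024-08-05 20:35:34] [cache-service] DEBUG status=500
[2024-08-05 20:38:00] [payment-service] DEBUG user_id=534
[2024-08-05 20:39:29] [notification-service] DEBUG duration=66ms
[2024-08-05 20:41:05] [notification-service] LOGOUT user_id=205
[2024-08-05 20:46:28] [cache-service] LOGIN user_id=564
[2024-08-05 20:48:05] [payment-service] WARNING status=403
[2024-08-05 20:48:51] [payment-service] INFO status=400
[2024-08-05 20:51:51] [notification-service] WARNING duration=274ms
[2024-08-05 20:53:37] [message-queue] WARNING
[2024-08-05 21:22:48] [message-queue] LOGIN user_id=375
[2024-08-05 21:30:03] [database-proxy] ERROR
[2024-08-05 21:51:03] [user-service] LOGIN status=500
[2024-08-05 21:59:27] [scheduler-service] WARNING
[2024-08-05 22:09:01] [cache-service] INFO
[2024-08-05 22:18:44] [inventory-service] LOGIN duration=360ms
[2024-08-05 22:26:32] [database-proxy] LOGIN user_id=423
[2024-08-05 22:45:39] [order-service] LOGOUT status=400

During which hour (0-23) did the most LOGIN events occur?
20

To find the peak hour:

1. Group all LOGIN events by hour
2. Count events in each hour
3. Find hour with maximum count
4. Peak hour: 20 (with 4 events)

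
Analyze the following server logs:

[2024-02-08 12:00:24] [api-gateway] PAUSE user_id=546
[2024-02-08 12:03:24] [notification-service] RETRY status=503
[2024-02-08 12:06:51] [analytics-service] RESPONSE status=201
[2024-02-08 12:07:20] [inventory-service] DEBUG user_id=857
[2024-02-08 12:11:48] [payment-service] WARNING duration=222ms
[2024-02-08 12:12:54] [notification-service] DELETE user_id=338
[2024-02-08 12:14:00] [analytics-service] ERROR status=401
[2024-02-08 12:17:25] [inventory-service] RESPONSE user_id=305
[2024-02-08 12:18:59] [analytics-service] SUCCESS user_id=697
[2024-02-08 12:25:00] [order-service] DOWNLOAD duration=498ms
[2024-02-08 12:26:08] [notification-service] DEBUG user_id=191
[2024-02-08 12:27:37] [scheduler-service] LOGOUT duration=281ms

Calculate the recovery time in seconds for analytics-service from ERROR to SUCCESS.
299

To calculate recovery time:

1. Find ERROR event for analytics-service: 2024-02-08 12:14:00
2. Find next SUCCESS event for analytics-service: 2024-02-08 12:18:59
3. Recovery time: 2024-02-08 12:18:59 - 2024-02-08 12:14:00 = 299 seconds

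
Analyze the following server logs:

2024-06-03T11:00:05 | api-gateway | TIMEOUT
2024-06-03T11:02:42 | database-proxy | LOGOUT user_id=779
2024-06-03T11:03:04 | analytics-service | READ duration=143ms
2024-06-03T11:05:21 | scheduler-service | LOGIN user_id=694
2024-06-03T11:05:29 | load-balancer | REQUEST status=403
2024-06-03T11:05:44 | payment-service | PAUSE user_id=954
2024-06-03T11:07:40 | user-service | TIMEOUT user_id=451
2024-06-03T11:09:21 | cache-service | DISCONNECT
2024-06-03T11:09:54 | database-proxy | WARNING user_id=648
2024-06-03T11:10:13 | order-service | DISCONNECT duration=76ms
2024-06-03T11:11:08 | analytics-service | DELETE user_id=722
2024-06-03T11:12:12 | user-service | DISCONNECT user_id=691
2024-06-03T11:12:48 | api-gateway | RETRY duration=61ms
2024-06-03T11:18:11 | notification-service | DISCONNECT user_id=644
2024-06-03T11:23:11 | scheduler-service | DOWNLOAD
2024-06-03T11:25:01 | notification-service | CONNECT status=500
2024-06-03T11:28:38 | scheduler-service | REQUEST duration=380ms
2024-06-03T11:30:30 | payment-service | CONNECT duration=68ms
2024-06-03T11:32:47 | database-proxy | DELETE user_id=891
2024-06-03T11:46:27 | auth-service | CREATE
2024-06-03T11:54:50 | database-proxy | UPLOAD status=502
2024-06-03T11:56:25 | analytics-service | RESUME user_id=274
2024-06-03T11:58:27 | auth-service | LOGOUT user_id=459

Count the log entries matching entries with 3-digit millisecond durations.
2

To find matching entries:

1. Pattern to match: entries with 3-digit millisecond durations
2. Scan each log entry for the pattern
3. Count matches: 2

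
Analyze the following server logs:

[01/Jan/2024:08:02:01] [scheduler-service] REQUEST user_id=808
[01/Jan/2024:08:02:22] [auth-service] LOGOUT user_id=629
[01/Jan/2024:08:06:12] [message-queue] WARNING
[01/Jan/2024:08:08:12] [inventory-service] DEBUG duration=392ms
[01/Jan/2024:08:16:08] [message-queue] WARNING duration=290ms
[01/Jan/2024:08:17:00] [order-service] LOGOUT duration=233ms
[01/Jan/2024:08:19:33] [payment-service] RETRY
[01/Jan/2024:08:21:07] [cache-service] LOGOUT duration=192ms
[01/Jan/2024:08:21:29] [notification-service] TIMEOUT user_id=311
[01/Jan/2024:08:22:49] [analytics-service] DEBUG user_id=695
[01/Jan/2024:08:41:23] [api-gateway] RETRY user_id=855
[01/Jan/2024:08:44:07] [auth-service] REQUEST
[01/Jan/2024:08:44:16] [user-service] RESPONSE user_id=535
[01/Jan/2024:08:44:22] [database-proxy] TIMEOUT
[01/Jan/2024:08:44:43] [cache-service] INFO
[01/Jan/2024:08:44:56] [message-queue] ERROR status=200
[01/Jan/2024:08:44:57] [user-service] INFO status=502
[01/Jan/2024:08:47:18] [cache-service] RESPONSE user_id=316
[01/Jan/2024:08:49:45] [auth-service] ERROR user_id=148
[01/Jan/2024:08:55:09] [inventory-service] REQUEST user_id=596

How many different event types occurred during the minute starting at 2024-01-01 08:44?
5

To count unique event types:

1. Filter events in the minute starting at 2024-01-01 08:44
2. Extract event types from matching entries
3. Count unique types: 5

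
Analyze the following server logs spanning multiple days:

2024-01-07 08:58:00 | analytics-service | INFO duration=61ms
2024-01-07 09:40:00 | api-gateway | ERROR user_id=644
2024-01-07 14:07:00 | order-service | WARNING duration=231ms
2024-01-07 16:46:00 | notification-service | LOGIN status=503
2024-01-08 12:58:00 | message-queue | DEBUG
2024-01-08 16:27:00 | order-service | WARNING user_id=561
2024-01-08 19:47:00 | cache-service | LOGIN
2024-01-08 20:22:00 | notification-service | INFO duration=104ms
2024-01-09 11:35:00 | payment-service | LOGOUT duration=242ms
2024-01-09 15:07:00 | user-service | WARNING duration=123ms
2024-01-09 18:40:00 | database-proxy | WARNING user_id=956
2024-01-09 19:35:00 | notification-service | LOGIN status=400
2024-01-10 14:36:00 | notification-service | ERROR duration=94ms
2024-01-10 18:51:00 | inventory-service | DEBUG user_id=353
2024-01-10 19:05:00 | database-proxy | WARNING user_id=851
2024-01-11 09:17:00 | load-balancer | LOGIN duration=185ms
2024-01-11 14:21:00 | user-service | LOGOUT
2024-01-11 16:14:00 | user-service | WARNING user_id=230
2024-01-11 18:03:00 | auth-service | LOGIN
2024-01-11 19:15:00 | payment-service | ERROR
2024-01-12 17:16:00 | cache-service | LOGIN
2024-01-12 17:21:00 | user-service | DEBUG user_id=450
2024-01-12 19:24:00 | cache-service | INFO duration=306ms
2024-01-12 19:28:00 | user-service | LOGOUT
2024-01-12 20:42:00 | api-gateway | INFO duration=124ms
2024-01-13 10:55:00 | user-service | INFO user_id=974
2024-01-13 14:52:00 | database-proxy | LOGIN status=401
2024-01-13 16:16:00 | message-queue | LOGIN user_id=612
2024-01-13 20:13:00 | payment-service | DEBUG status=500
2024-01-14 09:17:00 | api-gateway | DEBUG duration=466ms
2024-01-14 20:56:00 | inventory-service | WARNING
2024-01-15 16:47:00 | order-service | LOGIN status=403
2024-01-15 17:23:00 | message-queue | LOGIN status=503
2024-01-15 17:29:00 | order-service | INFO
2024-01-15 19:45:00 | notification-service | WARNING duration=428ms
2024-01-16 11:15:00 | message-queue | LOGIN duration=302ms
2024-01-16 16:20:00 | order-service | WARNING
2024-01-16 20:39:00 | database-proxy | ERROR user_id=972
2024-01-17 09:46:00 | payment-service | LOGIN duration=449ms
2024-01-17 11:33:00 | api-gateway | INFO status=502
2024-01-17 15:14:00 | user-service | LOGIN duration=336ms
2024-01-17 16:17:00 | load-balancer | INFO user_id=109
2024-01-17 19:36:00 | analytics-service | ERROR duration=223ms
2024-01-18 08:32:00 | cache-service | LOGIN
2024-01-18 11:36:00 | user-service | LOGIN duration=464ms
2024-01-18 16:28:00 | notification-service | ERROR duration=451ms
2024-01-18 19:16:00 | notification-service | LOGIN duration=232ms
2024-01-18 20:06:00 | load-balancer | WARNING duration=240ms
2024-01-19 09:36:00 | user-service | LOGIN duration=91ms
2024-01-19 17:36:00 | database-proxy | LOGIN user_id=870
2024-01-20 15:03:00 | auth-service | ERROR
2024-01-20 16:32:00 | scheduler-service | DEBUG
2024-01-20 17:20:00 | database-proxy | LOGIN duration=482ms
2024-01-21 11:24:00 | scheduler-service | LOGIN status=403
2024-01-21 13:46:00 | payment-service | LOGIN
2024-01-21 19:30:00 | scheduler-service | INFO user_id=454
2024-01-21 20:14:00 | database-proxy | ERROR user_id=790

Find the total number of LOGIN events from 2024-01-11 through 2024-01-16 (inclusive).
8

To filter by date range:

1. Date range: 2024-01-11 through 2024-01-16, both dates inclusive
2. Filter for LOGIN events whose date falls in this range
3. Count matching events: 8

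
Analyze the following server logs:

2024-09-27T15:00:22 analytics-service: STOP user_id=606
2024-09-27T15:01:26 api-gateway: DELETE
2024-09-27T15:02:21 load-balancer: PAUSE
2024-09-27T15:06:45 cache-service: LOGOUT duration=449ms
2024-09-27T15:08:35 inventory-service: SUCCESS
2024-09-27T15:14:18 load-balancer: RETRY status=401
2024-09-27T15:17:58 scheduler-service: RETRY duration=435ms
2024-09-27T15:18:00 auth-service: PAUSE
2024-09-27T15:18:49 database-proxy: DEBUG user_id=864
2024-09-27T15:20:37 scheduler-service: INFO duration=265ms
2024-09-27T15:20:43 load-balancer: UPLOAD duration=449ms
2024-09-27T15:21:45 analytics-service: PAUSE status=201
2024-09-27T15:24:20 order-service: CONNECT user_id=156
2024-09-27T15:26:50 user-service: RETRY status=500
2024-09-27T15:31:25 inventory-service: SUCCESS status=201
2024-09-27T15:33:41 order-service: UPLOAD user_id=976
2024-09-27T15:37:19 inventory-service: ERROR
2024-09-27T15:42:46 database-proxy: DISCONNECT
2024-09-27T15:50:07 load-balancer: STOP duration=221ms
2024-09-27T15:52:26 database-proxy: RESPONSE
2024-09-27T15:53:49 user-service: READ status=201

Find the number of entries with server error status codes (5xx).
1

To find matching entries:

1. Pattern to match: server error status codes (5xx)
2. Scan each log entry for the pattern
3. Count matches: 1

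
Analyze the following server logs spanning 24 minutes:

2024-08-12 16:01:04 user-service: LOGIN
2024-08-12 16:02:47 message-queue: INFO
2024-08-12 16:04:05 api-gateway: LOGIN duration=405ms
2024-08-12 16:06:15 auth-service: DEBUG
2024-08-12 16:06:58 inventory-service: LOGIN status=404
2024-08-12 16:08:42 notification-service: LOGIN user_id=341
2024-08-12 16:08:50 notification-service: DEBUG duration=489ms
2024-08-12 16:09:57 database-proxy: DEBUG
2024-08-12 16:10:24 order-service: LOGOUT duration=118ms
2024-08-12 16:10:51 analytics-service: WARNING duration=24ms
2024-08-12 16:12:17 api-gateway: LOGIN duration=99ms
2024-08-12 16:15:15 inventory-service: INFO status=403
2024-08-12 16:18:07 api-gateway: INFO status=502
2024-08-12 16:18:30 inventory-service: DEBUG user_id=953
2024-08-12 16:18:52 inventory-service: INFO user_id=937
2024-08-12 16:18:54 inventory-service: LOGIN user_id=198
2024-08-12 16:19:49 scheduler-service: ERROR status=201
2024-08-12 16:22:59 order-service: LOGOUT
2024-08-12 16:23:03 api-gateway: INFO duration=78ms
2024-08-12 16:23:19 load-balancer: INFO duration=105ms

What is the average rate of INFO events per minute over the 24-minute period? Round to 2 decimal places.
0.25

To calculate the rate:

1. Count total INFO events: 6
2. Total time period: 24 minutes
3. Rate = 6 / 24 = 0.25 events per minute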